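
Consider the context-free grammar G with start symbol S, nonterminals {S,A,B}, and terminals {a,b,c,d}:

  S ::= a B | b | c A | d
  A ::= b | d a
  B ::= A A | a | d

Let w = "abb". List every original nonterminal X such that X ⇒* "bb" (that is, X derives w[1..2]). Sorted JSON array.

CNF form of G:
  S -> T1 B | T2 A | b | d
  A -> T0 T1 | b
  B -> A A | a | d
  T0 -> d
  T1 -> a
  T2 -> c

CYK table (by increasing span), restricted to cells inside w[1..2]:
  cell(1,1) b: {A,S}
  cell(2,2) b: {A,S}
  cell(1,2) bb: {B}

Original NTs in T[1,2] deriving "bb": ["B"]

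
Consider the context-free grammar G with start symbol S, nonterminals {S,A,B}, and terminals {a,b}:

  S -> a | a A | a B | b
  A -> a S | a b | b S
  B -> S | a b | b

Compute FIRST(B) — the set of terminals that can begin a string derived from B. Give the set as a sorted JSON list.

Compute FIRST by fixpoint:
iter 1:
  A via A→a S: +{a}
  A via A→b S: +{b}
  B via B→a b: +{a}
  B via B→b: +{b}
  S via S→a: +{a}
  S via S→b: +{b}
  FIRST[S]={a,b}  FIRST[A]={a,b}  FIRST[B]={a,b}
iter 2: — fixpoint
  FIRST[S]={a,b}  FIRST[A]={a,b}  FIRST[B]={a,b}

FIRST(B) = ["a", "b"]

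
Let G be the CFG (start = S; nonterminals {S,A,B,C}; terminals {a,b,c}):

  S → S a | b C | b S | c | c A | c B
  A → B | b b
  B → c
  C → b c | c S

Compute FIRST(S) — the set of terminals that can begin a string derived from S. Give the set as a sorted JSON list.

FIRST sets, iterate to fixpoint:
round 1:
  A via A→b b: +{b}
  B via B→c: +{c}
  C via C→b c: +{b}
  C via C→c S: +{c}
  S via S→b C: +{b}
  S via S→c: +{c}
  FIRST[S]={b,c}  FIRST[A]={b}  FIRST[B]={c}  FIRST[C]={b,c}
round 2:
  A via A→B: +{c}
  FIRST[S]={b,c}  FIRST[A]={b,c}  FIRST[B]={c}  FIRST[C]={b,c}
round 3: (stable)
  FIRST[S]={b,c}  FIRST[A]={b,c}  FIRST[B]={c}  FIRST[C]={b,c}

FIRST(S) = ["b", "c"]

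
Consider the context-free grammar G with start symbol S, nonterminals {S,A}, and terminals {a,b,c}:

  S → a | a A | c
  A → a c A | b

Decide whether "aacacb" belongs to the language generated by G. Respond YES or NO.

Convert to CNF:
  S -> T0 A | a | c
  A -> T0 X2 | b
  T0 -> a
  T1 -> c
  X2 -> T1 A

Fill CYK table bottom-up:
  [0..0]={S,T0}  "a"  orig:{S}
  [1..1]={S,T0}  "a"  orig:{S}
  [2..2]={S,T1}  "c"  orig:{S}
  [3..3]={S,T0}  "a"  orig:{S}
  [4..4]={S,T1}  "c"  orig:{S}
  [5..5]={A}  "b"
  [0..1]=∅  "aa"
  [1..2]=∅  "ac"
  [2..3]=∅  "ca"
  [3..4]=∅  "ac"
  [4..5]={X2}  "cb"  orig:{}
  [0..2]=∅  "aac"
  [1..3]=∅  "aca"
  [2..4]=∅  "cac"
  [3..5]={A}  "acb"
  [0..3]=∅  "aaca"
  [1..4]=∅  "acac"
  [2..5]={X2}  "cacb"  orig:{}
  [0..4]=∅  "aacac"
  [1..5]={A}  "acacb"
  [0..5]={S}  "aacacb"

S ∈ T[0,5] ⇒ YES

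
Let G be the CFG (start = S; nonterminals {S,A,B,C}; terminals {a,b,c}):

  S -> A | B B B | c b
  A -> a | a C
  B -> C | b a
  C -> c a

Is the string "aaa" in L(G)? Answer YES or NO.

CNF form of G:
  S -> B X3 | T0 C | T2 T1 | a
  A -> T0 C | a
  B -> T1 T0 | T2 T0
  C -> T2 T0
  T0 -> a
  T1 -> b
  T2 -> c
  X3 -> B B

Fill CYK table bottom-up:
  cell(0,0) a: {A,S,T0}  orig:{A,S}
  cell(1,1) a: {A,S,T0}  orig:{A,S}
  cell(2,2) a: {A,S,T0}  orig:{A,S}
  cell(0,1) aa: ∅
  cell(1,2) aa: ∅
  cell(0,2) aaa: ∅

S ∉ T[0,2] ⇒ NO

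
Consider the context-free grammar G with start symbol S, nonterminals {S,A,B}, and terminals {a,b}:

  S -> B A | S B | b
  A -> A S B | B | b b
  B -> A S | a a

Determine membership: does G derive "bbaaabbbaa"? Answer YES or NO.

CNF form of G:
  S -> B A | S B | b
  A -> A S | A X2 | T0 T0 | T1 T1
  B -> A S | T0 T0
  T0 -> a
  T1 -> b
  X2 -> S B

CYK table (by increasing span):
  [0..0]={S,T1}  "b"  orig:{S}
  [1..1]={S,T1}  "b"  orig:{S}
  [2..2]={T0}  "a"  orig:{}
  [3..3]={T0}  "a"  orig:{}
  [4..4]={T0}  "a"  orig:{}
  [5..5]={S,T1}  "b"  orig:{S}
  [6..6]={S,T1}  "b"  orig:{S}
  [7..7]={S,T1}  "b"  orig:{S}
  [8..8]={T0}  "a"  orig:{}
  [9..9]={T0}  "a"  orig:{}
  [0..1]={A}  "bb"
  [1..2]=∅  "ba"
  [2..3]={A,B}  "aa"
  [3..4]={A,B}  "aa"
  [4..5]=∅  "ab"
  [5..6]={A}  "bb"
  [6..7]={A}  "bb"
  [7..8]=∅  "ba"
  [8..9]={A,B}  "aa"
  [0..2]=∅  "bba"
  [1..3]={S,X2}  "baa"  orig:{S}
  [2..4]=∅  "aaa"
  [3..5]={A,B}  "aab"
  [4..6]=∅  "abb"
  [5..7]={A,B}  "bbb"
  [6..8]=∅  "bba"
  [7..9]={S,X2}  "baa"  orig:{S}
  [0..3]=∅  "bbaa"
  [1..4]=∅  "baaa"
  [2..5]=∅  "aaab"
  [3..6]={A,B,S}  "aabb"
  [4..7]=∅  "abbb"
  [5..8]=∅  "bbba"
  [6..9]=∅  "bbaa"
  [0..4]=∅  "bbaaa"
  [1..5]=∅  "baaab"
  [2..6]=∅  "aaabb"
  [3..7]={A,B,S}  "aabbb"
  [4..8]=∅  "abbba"
  [5..9]={A,B,S}  "bbbaa"
  [0..5]=∅  "bbaaab"
  [1..6]=∅  "baaabb"
  [2..7]=∅  "aaabbb"
  [3..8]=∅  "aabbba"
  [4..9]=∅  "abbbaa"
  [0..6]=∅  "bbaaabb"
  [1..7]=∅  "baaabbb"
  [2..8]=∅  "aaabbba"
  [3..9]={A,B,S,X2}  "aabbbaa"  orig:{A,B,S}
  [0..7]=∅  "bbaaabbb"
  [1..8]=∅  "baaabbba"
  [2..9]=∅  "aaabbbaa"
  [0..8]=∅  "bbaaabbba"
  [1..9]=∅  "baaabbbaa"
  [0..9]=∅  "bbaaabbbaa"

S ∉ T[0,9] ⇒ NO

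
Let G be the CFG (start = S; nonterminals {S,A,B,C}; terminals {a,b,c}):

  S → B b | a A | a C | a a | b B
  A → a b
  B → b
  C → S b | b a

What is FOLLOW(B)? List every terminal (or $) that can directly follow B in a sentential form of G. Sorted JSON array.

Compute FIRST by fixpoint:
round 1:
  A via A→a b: +{a}
  B via B→b: +{b}
  C via C→b a: +{b}
  S via S→B b: +{b}
  S via S→a A: +{a}
  FIRST[S]={a,b}  FIRST[A]={a}  FIRST[B]={b}  FIRST[C]={b}
round 2:
  C via C→S b: +{a}
  FIRST[S]={a,b}  FIRST[A]={a}  FIRST[B]={b}  FIRST[C]={a,b}
round 3: (no change)
  FIRST[S]={a,b}  FIRST[A]={a}  FIRST[B]={b}  FIRST[C]={a,b}

FOLLOW iteration:
initialize: $ ∈ FOLLOW(S)
[1]
  C→S b: FOLLOW(S) ⊇ FIRST(b) = {b}; new: +{b}
  S→B b: FOLLOW(B) ⊇ FIRST(b) = {b}; new: +{b}
  S→a A: FOLLOW(A) ⊇ FOLLOW(S) ⊇ {$,b}; new: +{$,b}
  S→a C: FOLLOW(C) ⊇ FOLLOW(S) ⊇ {$,b}; new: +{$,b}
  S→b B: FOLLOW(B) ⊇ FOLLOW(S) ⊇ {$,b}; new: +{$}
  S: {$,b}  A: {$,b}  B: {$,b}  C: {$,b}
[2] (stable)
  S: {$,b}  A: {$,b}  B: {$,b}  C: {$,b}

FOLLOW(B) = ["$", "b"]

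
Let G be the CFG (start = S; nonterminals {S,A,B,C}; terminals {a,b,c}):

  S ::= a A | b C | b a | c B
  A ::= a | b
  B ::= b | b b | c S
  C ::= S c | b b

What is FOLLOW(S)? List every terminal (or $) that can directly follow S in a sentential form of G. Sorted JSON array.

FIRST iteration:
round 1:
  A via A→a: +{a}
  A via A→b: +{b}
  B via B→b: +{b}
  B via B→c S: +{c}
  C via C→b b: +{b}
  S via S→a A: +{a}
  S via S→b C: +{b}
  S via S→c B: +{c}
  S: {a,b,c}  A: {a,b}  B: {b,c}  C: {b}
round 2:
  C via C→S c: +{a,c}
  S: {a,b,c}  A: {a,b}  B: {b,c}  C: {a,b,c}
round 3: (stable)
  S: {a,b,c}  A: {a,b}  B: {b,c}  C: {a,b,c}

FOLLOW iteration:
initialize: $ ∈ FOLLOW(S)
round 1:
  C→S c: FOLLOW(S) ⊇ FIRST(c) = {c}; new: +{c}
  S→a A: FOLLOW(A) ⊇ FOLLOW(S) ⊇ {$,c}; new: +{$,c}
  S→b C: FOLLOW(C) ⊇ FOLLOW(S) ⊇ {$,c}; new: +{$,c}
  S→c B: FOLLOW(B) ⊇ FOLLOW(S) ⊇ {$,c}; new: +{$,c}
  FOLLOW(S)={$,c}  FOLLOW(A)={$,c}  FOLLOW(B)={$,c}  FOLLOW(C)={$,c}
round 2: (stable)
  FOLLOW(S)={$,c}  FOLLOW(A)={$,c}  FOLLOW(B)={$,c}  FOLLOW(C)={$,c}

FOLLOW(S) = ["$", "c"]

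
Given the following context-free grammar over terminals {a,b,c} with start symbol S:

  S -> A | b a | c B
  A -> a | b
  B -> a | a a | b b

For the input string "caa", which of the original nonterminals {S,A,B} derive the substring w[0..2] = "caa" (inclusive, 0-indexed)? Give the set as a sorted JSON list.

CNF form of G:
  S -> T1 T0 | T2 B | a | b
  A -> a | b
  B -> T0 T0 | T1 T1 | a
  T0 -> a
  T1 -> b
  T2 -> c

Fill CYK table bottom-up, restricted to cells inside w[0..2]:
  T[0,0] 'c' = {T2}  orig:{}
  T[1,1] 'a' = {A,B,S,T0}  orig:{A,B,S}
  T[2,2] 'a' = {A,B,S,T0}  orig:{A,B,S}
  T[0,1] 'ca' = {S}
  T[1,2] 'aa' = {B}
  T[0,2] 'caa' = {S}

Original NTs in T[0,2] deriving "caa": ["S"]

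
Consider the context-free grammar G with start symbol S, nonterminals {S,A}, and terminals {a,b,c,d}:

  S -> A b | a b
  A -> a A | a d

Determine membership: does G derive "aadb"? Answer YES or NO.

Convert to CNF:
  S -> A T2 | T0 T2
  A -> T0 A | T0 T1
  T0 -> a
  T1 -> d
  T2 -> b

Fill CYK table bottom-up:
  cell(0,0) a: {T0}  orig:{}
  cell(1,1) a: {T0}  orig:{}
  cell(2,2) d: {T1}  orig:{}
  cell(3,3) b: {T2}  orig:{}
  cell(0,1) aa: ∅
  cell(1,2) ad: {A}
  cell(2,3) db: ∅
  cell(0,2) aad: {A}
  cell(1,3) adb: {S}
  cell(0,3) aadb: {S}

S ∈ T[0,3] ⇒ YES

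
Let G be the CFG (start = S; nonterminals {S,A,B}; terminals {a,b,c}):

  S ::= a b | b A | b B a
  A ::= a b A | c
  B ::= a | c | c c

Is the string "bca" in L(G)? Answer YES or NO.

CNF form of G:
  S -> T0 T1 | T1 A | T1 X4
  A -> T0 X3 | c
  B -> T2 T2 | a | c
  T0 -> a
  T1 -> b
  T2 -> c
  X3 -> T1 A
  X4 -> B T0

Fill CYK table bottom-up:
  cell(0,0) b: {T1}  orig:{}
  cell(1,1) c: {A,B,T2}  orig:{A,B}
  cell(2,2) a: {B,T0}  orig:{B}
  cell(0,1) bc: {S,X3}  orig:{S}
  cell(1,2) ca: {X4}  orig:{}
  cell(0,2) bca: {S}

S ∈ T[0,2] ⇒ YES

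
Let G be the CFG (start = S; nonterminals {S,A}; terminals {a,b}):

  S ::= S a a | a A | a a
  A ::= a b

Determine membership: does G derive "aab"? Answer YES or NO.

Convert to CNF:
  S -> S X2 | T0 A | T0 T0
  A -> T0 T1
  T0 -> a
  T1 -> b
  X2 -> T0 T0

CYK fill:
  cell(0,0) a: {T0}  orig:{}
  cell(1,1) a: {T0}  orig:{}
  cell(2,2) b: {T1}  orig:{}
  cell(0,1) aa: {S,X2}  orig:{S}
  cell(1,2) ab: {A}
  cell(0,2) aab: {S}

S ∈ T[0,2] ⇒ YES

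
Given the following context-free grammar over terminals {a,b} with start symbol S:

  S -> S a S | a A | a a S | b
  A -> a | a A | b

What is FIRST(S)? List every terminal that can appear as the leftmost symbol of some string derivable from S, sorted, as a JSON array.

FIRST sets, iterate to fixpoint:
pass 1:
  A via A→a: +{a}
  A via A→b: +{b}
  S via S→a A: +{a}
  S via S→b: +{b}
  FIRST[S]={a,b}  FIRST[A]={a,b}
pass 2: — fixpoint
  FIRST[S]={a,b}  FIRST[A]={a,b}

FIRST(S) = ["a", "b"]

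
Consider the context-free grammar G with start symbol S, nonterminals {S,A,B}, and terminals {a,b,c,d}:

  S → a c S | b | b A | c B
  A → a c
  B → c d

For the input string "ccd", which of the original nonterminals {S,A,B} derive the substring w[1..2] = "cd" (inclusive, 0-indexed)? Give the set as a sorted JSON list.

CNF form of G:
  S -> T0 X4 | T1 B | T3 A | b
  A -> T0 T1
  B -> T1 T2
  T0 -> a
  T1 -> c
  T2 -> d
  T3 -> b
  X4 -> T1 S

Fill CYK table bottom-up (cells [i..j] with 1 ≤ i ≤ j ≤ 2 only):
  [1..1]={T1}  "c"  orig:{}
  [2..2]={T2}  "d"  orig:{}
  [1..2]={B}  "cd"

Original NTs in T[1,2] deriving "cd": ["B"]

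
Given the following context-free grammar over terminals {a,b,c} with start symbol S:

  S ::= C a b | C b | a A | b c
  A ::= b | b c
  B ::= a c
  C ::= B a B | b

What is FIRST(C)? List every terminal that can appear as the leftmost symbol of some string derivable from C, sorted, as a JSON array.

FIRST sets, iterate to fixpoint:
pass 1:
  A via A→b: +{b}
  B via B→a c: +{a}
  C via C→B a B: +{a}
  C via C→b: +{b}
  S via S→C a b: +{a,b}
  S: {a,b}  A: {b}  B: {a}  C: {a,b}
pass 2: (no change)
  S: {a,b}  A: {b}  B: {a}  C: {a,b}

FIRST(C) = ["a", "b"]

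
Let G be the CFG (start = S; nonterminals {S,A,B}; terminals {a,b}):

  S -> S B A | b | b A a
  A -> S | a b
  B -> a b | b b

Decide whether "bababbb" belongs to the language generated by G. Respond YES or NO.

CNF form of G:
  S -> S X4 | T1 X5 | b
  A -> S X2 | T0 T1 | T1 X3 | b
  B -> T0 T1 | T1 T1
  T0 -> a
  T1 -> b
  X2 -> B A
  X3 -> A T0
  X4 -> B A
  X5 -> A T0

CYK fill:
  T[0,0] 'b' = {A,S,T1}  orig:{A,S}
  T[1,1] 'a' = {T0}  orig:{}
  T[2,2] 'b' = {A,S,T1}  orig:{A,S}
  T[3,3] 'a' = {T0}  orig:{}
  T[4,4] 'b' = {A,S,T1}  orig:{A,S}
  T[5,5] 'b' = {A,S,T1}  orig:{A,S}
  T[6,6] 'b' = {A,S,T1}  orig:{A,S}
  T[0,1] 'ba' = {X3,X5}  orig:{}
  T[1,2] 'ab' = {A,B}
  T[2,3] 'ba' = {X3,X5}  orig:{}
  T[3,4] 'ab' = {A,B}
  T[4,5] 'bb' = {B}
  T[5,6] 'bb' = {B}
  T[0,2] 'bab' = ∅
  T[1,3] 'aba' = {X3,X5}  orig:{}
  T[2,4] 'bab' = ∅
  T[3,5] 'abb' = {X2,X4}  orig:{}
  T[4,6] 'bbb' = {X2,X4}  orig:{}
  T[0,3] 'baba' = {A,S}
  T[1,4] 'abab' = {X2,X4}  orig:{}
  T[2,5] 'babb' = {A,S}
  T[3,6] 'abbb' = ∅
  T[0,4] 'babab' = {A,S}
  T[1,5] 'ababb' = ∅
  T[2,6] 'babbb' = ∅
  T[0,5] 'bababb' = ∅
  T[1,6] 'ababbb' = ∅
  T[0,6] 'bababbb' = {A,S}

S ∈ T[0,6] ⇒ YES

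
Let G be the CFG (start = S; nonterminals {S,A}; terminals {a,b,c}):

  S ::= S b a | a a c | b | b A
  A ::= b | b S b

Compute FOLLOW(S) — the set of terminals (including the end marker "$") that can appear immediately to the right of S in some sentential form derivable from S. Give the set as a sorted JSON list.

FIRST iteration:
round 1:
  A via A→b: +{b}
  S via S→a a c: +{a}
  S via S→b: +{b}
  S: {a,b}  A: {b}
round 2: — fixpoint
  S: {a,b}  A: {b}

Compute FOLLOW by fixpoint:
initialize: $ ∈ FOLLOW(S)
iter 1:
  A→b S b: FOLLOW(S) ⊇ FIRST(b) = {b}; new: +{b}
  S→b A: FOLLOW(A) ⊇ FOLLOW(S) ⊇ {$,b}; new: +{$,b}
  FOLLOW[S]={$,b}  FOLLOW[A]={$,b}
iter 2: (no change)
  FOLLOW[S]={$,b}  FOLLOW[A]={$,b}

FOLLOW(S) = ["$", "b"]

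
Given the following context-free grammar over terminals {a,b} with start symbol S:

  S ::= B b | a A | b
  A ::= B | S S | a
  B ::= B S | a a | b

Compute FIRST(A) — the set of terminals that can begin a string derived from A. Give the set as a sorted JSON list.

FIRST sets, iterate to fixpoint:
pass 1:
  A via A→a: +{a}
  B via B→a a: +{a}
  B via B→b: +{b}
  S via S→B b: +{a,b}
  FIRST[S]={a,b}  FIRST[A]={a}  FIRST[B]={a,b}
pass 2:
  A via A→B: +{b}
  FIRST[S]={a,b}  FIRST[A]={a,b}  FIRST[B]={a,b}
pass 3: (stable)
  FIRST[S]={a,b}  FIRST[A]={a,b}  FIRST[B]={a,b}

FIRST(A) = ["a", "b"]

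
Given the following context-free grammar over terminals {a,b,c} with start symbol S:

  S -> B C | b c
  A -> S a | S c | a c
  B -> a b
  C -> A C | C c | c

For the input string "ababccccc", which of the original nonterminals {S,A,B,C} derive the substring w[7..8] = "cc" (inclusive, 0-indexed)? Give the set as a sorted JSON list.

Convert to CNF:
  S -> B C | T2 T1
  A -> S T0 | S T1 | T0 T1
  B -> T0 T2
  C -> A C | C T1 | c
  T0 -> a
  T1 -> c
  T2 -> b

CYK fill (cells [i..j] with 7 ≤ i ≤ j ≤ 8 only):
  [7..7]={C,T1}  "c"  orig:{C}
  [8..8]={C,T1}  "c"  orig:{C}
  [7..8]={C}  "cc"

Original NTs in T[7,8] deriving "cc": ["C"]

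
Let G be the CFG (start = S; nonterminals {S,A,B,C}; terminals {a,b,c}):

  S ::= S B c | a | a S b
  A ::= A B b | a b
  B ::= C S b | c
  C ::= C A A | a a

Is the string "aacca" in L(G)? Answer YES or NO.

CNF form of G:
  S -> S X6 | T1 X7 | a
  A -> A X3 | T1 T0
  B -> C X4 | c
  C -> C X5 | T1 T1
  T0 -> b
  T1 -> a
  T2 -> c
  X3 -> B T0
  X4 -> S T0
  X5 -> A A
  X6 -> B T2
  X7 -> S T0

CYK fill:
  cell(0,0) a: {S,T1}  orig:{S}
  cell(1,1) a: {S,T1}  orig:{S}
  cell(2,2) c: {B,T2}  orig:{B}
  cell(3,3) c: {B,T2}  orig:{B}
  cell(4,4) a: {S,T1}  orig:{S}
  cell(0,1) aa: {C}
  cell(1,2) ac: ∅
  cell(2,3) cc: {X6}  orig:{}
  cell(3,4) ca: ∅
  cell(0,2) aac: ∅
  cell(1,3) acc: {S}
  cell(2,4) cca: ∅
  cell(0,3) aacc: ∅
  cell(1,4) acca: ∅
  cell(0,4) aacca: ∅

S ∉ T[0,4] ⇒ NO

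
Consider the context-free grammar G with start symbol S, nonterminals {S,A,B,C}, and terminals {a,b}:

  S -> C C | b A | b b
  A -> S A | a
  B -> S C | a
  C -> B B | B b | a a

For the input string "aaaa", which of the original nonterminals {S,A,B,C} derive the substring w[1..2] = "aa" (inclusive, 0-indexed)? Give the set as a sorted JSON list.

CNF form of G:
  S -> C C | T0 A | T0 T0
  A -> S A | a
  B -> S C | a
  C -> B B | B T0 | T1 T1
  T0 -> b
  T1 -> a

Fill CYK table bottom-up — only the sub-triangle for w[1..2]:
  cell(1,1) a: {A,B,T1}  orig:{A,B}
  cell(2,2) a: {A,B,T1}  orig:{A,B}
  cell(1,2) aa: {C}

Original NTs in T[1,2] deriving "aa": ["C"]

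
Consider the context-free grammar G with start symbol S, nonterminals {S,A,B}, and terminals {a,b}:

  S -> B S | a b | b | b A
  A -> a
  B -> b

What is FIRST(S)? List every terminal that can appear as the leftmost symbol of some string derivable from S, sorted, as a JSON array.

Compute FIRST by fixpoint:
pass 1:
  A via A→a: +{a}
  B via B→b: +{b}
  S via S→B S: +{b}
  S via S→a b: +{a}
  FIRST(S)={a,b}  FIRST(A)={a}  FIRST(B)={b}
pass 2: done
  FIRST(S)={a,b}  FIRST(A)={a}  FIRST(B)={b}

FIRST(S) = ["a", "b"]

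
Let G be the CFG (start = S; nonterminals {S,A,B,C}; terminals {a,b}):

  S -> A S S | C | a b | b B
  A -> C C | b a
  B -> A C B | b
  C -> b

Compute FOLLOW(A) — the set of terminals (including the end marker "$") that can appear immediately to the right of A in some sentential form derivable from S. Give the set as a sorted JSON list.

FIRST iteration:
pass 1:
  A via A→b a: +{b}
  B via B→A C B: +{b}
  C via C→b: +{b}
  S via S→A S S: +{b}
  S via S→a b: +{a}
  FIRST(S)={a,b}  FIRST(A)={b}  FIRST(B)={b}  FIRST(C)={b}
pass 2: — fixpoint
  FIRST(S)={a,b}  FIRST(A)={b}  FIRST(B)={b}  FIRST(C)={b}

Compute FOLLOW by fixpoint:
FOLLOW(S) := {$}
iter 1:
  A→C C: FOLLOW(C) ⊇ FIRST(C) = {b}; new: +{b}
  B→A C B: FOLLOW(A) ⊇ FIRST(C) = {b}; new: +{b}
  S→A S S: FOLLOW(A) ⊇ FIRST(S) = {a,b}; new: +{a}
  S→A S S: FOLLOW(S) ⊇ FIRST(S) = {a,b}; new: +{a,b}
  S→C: FOLLOW(C) ⊇ FOLLOW(S) ⊇ {$,a,b}; new: +{$,a}
  S→b B: FOLLOW(B) ⊇ FOLLOW(S) ⊇ {$,a,b}; new: +{$,a,b}
  FOLLOW(S)={$,a,b}  FOLLOW(A)={a,b}  FOLLOW(B)={$,a,b}  FOLLOW(C)={$,a,b}
iter 2: done
  FOLLOW(S)={$,a,b}  FOLLOW(A)={a,b}  FOLLOW(B)={$,a,b}  FOLLOW(C)={$,a,b}

FOLLOW(A) = ["a", "b"]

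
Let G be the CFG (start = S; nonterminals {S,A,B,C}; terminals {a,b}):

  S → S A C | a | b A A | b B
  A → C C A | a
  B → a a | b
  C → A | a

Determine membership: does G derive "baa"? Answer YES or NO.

Convert to CNF:
  S -> S X4 | T1 B | T1 X5 | a
  A -> C X2 | a
  B -> T0 T0 | b
  C -> C X3 | a
  T0 -> a
  T1 -> b
  X2 -> C A
  X3 -> C A
  X4 -> A C
  X5 -> A A

CYK fill:
  T[0,0] 'b' = {B,T1}  orig:{B}
  T[1,1] 'a' = {A,C,S,T0}  orig:{A,C,S}
  T[2,2] 'a' = {A,C,S,T0}  orig:{A,C,S}
  T[0,1] 'ba' = ∅
  T[1,2] 'aa' = {B,X2,X3,X4,X5}  orig:{B}
  T[0,2] 'baa' = {S}

S ∈ T[0,2] ⇒ YES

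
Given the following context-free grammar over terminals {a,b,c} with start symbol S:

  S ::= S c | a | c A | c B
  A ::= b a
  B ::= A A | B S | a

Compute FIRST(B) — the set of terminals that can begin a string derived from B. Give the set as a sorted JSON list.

FIRST iteration:
[1]
  A via A→b a: +{b}
  B via B→A A: +{b}
  B via B→a: +{a}
  S via S→a: +{a}
  S via S→c A: +{c}
  FIRST[S]={a,c}  FIRST[A]={b}  FIRST[B]={a,b}
[2] (no change)
  FIRST[S]={a,c}  FIRST[A]={b}  FIRST[B]={a,b}

FIRST(B) = ["a", "b"]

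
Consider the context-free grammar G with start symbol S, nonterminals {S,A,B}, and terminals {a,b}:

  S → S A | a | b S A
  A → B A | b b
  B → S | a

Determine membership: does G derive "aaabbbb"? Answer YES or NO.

CNF form of G:
  S -> S A | T0 X2 | a
  A -> B A | T0 T0
  B -> S A | T0 X1 | a
  T0 -> b
  X1 -> S A
  X2 -> S A

CYK fill:
  [0..0]={B,S}  "a"
  [1..1]={B,S}  "a"
  [2..2]={B,S}  "a"
  [3..3]={T0}  "b"  orig:{}
  [4..4]={T0}  "b"  orig:{}
  [5..5]={T0}  "b"  orig:{}
  [6..6]={T0}  "b"  orig:{}
  [0..1]=∅  "aa"
  [1..2]=∅  "aa"
  [2..3]=∅  "ab"
  [3..4]={A}  "bb"
  [4..5]={A}  "bb"
  [5..6]={A}  "bb"
  [0..2]=∅  "aaa"
  [1..3]=∅  "aab"
  [2..4]={A,B,S,X1,X2}  "abb"  orig:{A,B,S}
  [3..5]=∅  "bbb"
  [4..6]=∅  "bbb"
  [0..3]=∅  "aaab"
  [1..4]={A,B,S,X1,X2}  "aabb"  orig:{A,B,S}
  [2..5]=∅  "abbb"
  [3..6]=∅  "bbbb"
  [0..4]={A,B,S,X1,X2}  "aaabb"  orig:{A,B,S}
  [1..5]=∅  "aabbb"
  [2..6]={A,B,S,X1,X2}  "abbbb"  orig:{A,B,S}
  [0..5]=∅  "aaabbb"
  [1..6]={A,B,S,X1,X2}  "aabbbb"  orig:{A,B,S}
  [0..6]={A,B,S,X1,X2}  "aaabbbb"  orig:{A,B,S}

S ∈ T[0,6] ⇒ YES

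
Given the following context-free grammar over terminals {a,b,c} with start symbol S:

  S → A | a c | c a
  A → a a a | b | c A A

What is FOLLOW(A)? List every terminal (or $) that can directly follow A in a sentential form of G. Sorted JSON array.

Compute FIRST by fixpoint:
[1]
  A via A→a a a: +{a}
  A via A→b: +{b}
  A via A→c A A: +{c}
  S via S→A: +{a,b,c}
  FIRST[S]={a,b,c}  FIRST[A]={a,b,c}
[2] — fixpoint
  FIRST[S]={a,b,c}  FIRST[A]={a,b,c}

Compute FOLLOW by fixpoint:
initialize: $ ∈ FOLLOW(S)
round 1:
  A→c A A: FOLLOW(A) ⊇ FIRST(A) = {a,b,c}; new: +{a,b,c}
  S→A: FOLLOW(A) ⊇ FOLLOW(S) ⊇ {$}; new: +{$}
  FOLLOW[S]={$}  FOLLOW[A]={$,a,b,c}
round 2: (no change)
  FOLLOW[S]={$}  FOLLOW[A]={$,a,b,c}

FOLLOW(A) = ["$", "a", "b", "c"]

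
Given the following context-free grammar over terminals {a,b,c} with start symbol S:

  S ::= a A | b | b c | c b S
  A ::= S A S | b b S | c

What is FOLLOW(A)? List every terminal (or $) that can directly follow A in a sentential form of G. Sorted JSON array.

Compute FIRST by fixpoint:
[1]
  A via A→b b S: +{b}
  A via A→c: +{c}
  S via S→a A: +{a}
  S via S→b: +{b}
  S via S→c b S: +{c}
  S: {a,b,c}  A: {b,c}
[2]
  A via A→S A S: +{a}
  S: {a,b,c}  A: {a,b,c}
[3] — fixpoint
  S: {a,b,c}  A: {a,b,c}

FOLLOW iteration:
FOLLOW(S) := {$}
round 1:
  A→S A S: FOLLOW(S) ⊇ FIRST(A) = {a,b,c}; new: +{a,b,c}
  A→S A S: FOLLOW(A) ⊇ FIRST(S) = {a,b,c}; new: +{a,b,c}
  S→a A: FOLLOW(A) ⊇ FOLLOW(S) ⊇ {$,a,b,c}; new: +{$}
  FOLLOW(S)={$,a,b,c}  FOLLOW(A)={$,a,b,c}
round 2: (no change)
  FOLLOW(S)={$,a,b,c}  FOLLOW(A)={$,a,b,c}

FOLLOW(A) = ["$", "a", "b", "c"]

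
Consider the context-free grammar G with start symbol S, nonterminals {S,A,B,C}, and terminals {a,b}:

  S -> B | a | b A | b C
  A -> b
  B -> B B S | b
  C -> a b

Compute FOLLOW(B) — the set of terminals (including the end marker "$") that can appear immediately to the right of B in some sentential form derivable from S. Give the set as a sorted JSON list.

FIRST sets, iterate to fixpoint:
[1]
  A via A→b: +{b}
  B via B→b: +{b}
  C via C→a b: +{a}
  S via S→B: +{b}
  S via S→a: +{a}
  FIRST(S)={a,b}  FIRST(A)={b}  FIRST(B)={b}  FIRST(C)={a}
[2] done
  FIRST(S)={a,b}  FIRST(A)={b}  FIRST(B)={b}  FIRST(C)={a}

Compute FOLLOW by fixpoint:
FOLLOW(S) := {$}
round 1:
  B→B B S: FOLLOW(B) ⊇ FIRST(B) = {b}; new: +{b}
  B→B B S: FOLLOW(B) ⊇ FIRST(S) = {a,b}; new: +{a}
  B→B B S: FOLLOW(S) ⊇ FOLLOW(B) ⊇ {a,b}; new: +{a,b}
  S→B: FOLLOW(B) ⊇ FOLLOW(S) ⊇ {$,a,b}; new: +{$}
  S→b A: FOLLOW(A) ⊇ FOLLOW(S) ⊇ {$,a,b}; new: +{$,a,b}
  S→b C: FOLLOW(C) ⊇ FOLLOW(S) ⊇ {$,a,b}; new: +{$,a,b}
  FOLLOW(S)={$,a,b}  FOLLOW(A)={$,a,b}  FOLLOW(B)={$,a,b}  FOLLOW(C)={$,a,b}
round 2: — fixpoint
  FOLLOW(S)={$,a,b}  FOLLOW(A)={$,a,b}  FOLLOW(B)={$,a,b}  FOLLOW(C)={$,a,b}

FOLLOW(B) = ["$", "a", "b"]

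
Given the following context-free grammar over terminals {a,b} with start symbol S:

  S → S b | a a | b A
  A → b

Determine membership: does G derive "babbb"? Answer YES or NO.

Convert to CNF:
  S -> S T0 | T0 A | T1 T1
  A -> b
  T0 -> b
  T1 -> a

CYK fill:
  T[0,0] 'b' = {A,T0}  orig:{A}
  T[1,1] 'a' = {T1}  orig:{}
  T[2,2] 'b' = {A,T0}  orig:{A}
  T[3,3] 'b' = {A,T0}  orig:{A}
  T[4,4] 'b' = {A,T0}  orig:{A}
  T[0,1] 'ba' = ∅
  T[1,2] 'ab' = ∅
  T[2,3] 'bb' = {S}
  T[3,4] 'bb' = {S}
  T[0,2] 'bab' = ∅
  T[1,3] 'abb' = ∅
  T[2,4] 'bbb' = {S}
  T[0,3] 'babb' = ∅
  T[1,4] 'abbb' = ∅
  T[0,4] 'babbb' = ∅

S ∉ T[0,4] ⇒ NO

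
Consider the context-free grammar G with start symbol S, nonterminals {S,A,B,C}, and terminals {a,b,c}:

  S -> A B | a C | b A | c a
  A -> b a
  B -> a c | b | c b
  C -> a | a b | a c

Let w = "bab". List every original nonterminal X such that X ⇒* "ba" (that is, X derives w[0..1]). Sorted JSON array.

Convert to CNF:
  S -> A B | T0 A | T1 C | T2 T1
  A -> T0 T1
  B -> T1 T2 | T2 T0 | b
  C -> T1 T0 | T1 T2 | a
  T0 -> b
  T1 -> a
  T2 -> c

CYK fill, restricted to cells inside w[0..1]:
  cell(0,0) b: {B,T0}  orig:{B}
  cell(1,1) a: {C,T1}  orig:{C}
  cell(0,1) ba: {A}

Original NTs in T[0,1] deriving "ba": ["A"]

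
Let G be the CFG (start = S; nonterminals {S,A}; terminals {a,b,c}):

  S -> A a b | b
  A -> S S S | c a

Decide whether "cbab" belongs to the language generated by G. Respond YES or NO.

CNF form of G:
  S -> A X4 | b
  A -> S X3 | T0 T1
  T0 -> c
  T1 -> a
  T2 -> b
  X3 -> S S
  X4 -> T1 T2

CYK table (by increasing span):
  cell(0,0) c: {T0}  orig:{}
  cell(1,1) b: {S,T2}  orig:{S}
  cell(2,2) a: {T1}  orig:{}
  cell(3,3) b: {S,T2}  orig:{S}
  cell(0,1) cb: ∅
  cell(1,2) ba: ∅
  cell(2,3) ab: {X4}  orig:{}
  cell(0,2) cba: ∅
  cell(1,3) bab: ∅
  cell(0,3) cbab: ∅

S ∉ T[0,3] ⇒ NO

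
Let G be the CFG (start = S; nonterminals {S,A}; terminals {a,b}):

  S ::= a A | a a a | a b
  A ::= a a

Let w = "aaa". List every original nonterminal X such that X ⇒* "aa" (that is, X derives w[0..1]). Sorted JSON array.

CNF form of G:
  S -> T0 A | T0 T1 | T0 X2
  A -> T0 T0
  T0 -> a
  T1 -> b
  X2 -> T0 T0

Fill CYK table bottom-up (cells [i..j] with 0 ≤ i ≤ j ≤ 1 only):
  cell(0,0) a: {T0}  orig:{}
  cell(1,1) a: {T0}  orig:{}
  cell(0,1) aa: {A,X2}  orig:{A}

Original NTs in T[0,1] deriving "aa": ["A"]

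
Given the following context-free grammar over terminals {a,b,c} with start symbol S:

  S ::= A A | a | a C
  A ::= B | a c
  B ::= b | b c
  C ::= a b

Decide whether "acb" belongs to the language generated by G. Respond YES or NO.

Convert to CNF:
  S -> A A | T0 C | a
  A -> T0 T1 | T2 T1 | b
  B -> T2 T1 | b
  C -> T0 T2
  T0 -> a
  T1 -> c
  T2 -> b

Fill CYK table bottom-up:
  cell(0,0) a: {S,T0}  orig:{S}
  cell(1,1) c: {T1}  orig:{}
  cell(2,2) b: {A,B,T2}  orig:{A,B}
  cell(0,1) ac: {A}
  cell(1,2) cb: ∅
  cell(0,2) acb: {S}

S ∈ T[0,2] ⇒ YES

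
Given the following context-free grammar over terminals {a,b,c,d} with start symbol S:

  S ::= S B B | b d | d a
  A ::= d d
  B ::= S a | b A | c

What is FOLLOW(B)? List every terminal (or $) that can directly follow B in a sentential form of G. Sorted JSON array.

Compute FIRST by fixpoint:
iter 1:
  A via A→d d: +{d}
  B via B→b A: +{b}
  B via B→c: +{c}
  S via S→b d: +{b}
  S via S→d a: +{d}
  FIRST[S]={b,d}  FIRST[A]={d}  FIRST[B]={b,c}
iter 2:
  B via B→S a: +{d}
  FIRST[S]={b,d}  FIRST[A]={d}  FIRST[B]={b,c,d}
iter 3: — fixpoint
  FIRST[S]={b,d}  FIRST[A]={d}  FIRST[B]={b,c,d}

FOLLOW sets:
FOLLOW(S) := {$}
pass 1:
  B→S a: FOLLOW(S) ⊇ FIRST(a) = {a}; new: +{a}
  S→S B B: FOLLOW(S) ⊇ FIRST(B) = {b,c,d}; new: +{b,c,d}
  S→S B B: FOLLOW(B) ⊇ FIRST(B) = {b,c,d}; new: +{b,c,d}
  S→S B B: FOLLOW(B) ⊇ FOLLOW(S) ⊇ {$,a,b,c,d}; new: +{$,a}
  S: {$,a,b,c,d}  A: {}  B: {$,a,b,c,d}
pass 2:
  B→b A: FOLLOW(A) ⊇ FOLLOW(B) ⊇ {$,a,b,c,d}; new: +{$,a,b,c,d}
  S: {$,a,b,c,d}  A: {$,a,b,c,d}  B: {$,a,b,c,d}
pass 3: — fixpoint
  S: {$,a,b,c,d}  A: {$,a,b,c,d}  B: {$,a,b,c,d}

FOLLOW(B) = ["$", "a", "b", "c", "d"]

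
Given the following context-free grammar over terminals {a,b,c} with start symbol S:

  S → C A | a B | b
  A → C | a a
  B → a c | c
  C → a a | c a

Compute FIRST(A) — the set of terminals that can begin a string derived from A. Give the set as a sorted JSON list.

FIRST sets, iterate to fixpoint:
iter 1:
  A via A→a a: +{a}
  B via B→a c: +{a}
  B via B→c: +{c}
  C via C→a a: +{a}
  C via C→c a: +{c}
  S via S→C A: +{a,c}
  S via S→b: +{b}
  FIRST[S]={a,b,c}  FIRST[A]={a}  FIRST[B]={a,c}  FIRST[C]={a,c}
iter 2:
  A via A→C: +{c}
  FIRST[S]={a,b,c}  FIRST[A]={a,c}  FIRST[B]={a,c}  FIRST[C]={a,c}
iter 3: done
  FIRST[S]={a,b,c}  FIRST[A]={a,c}  FIRST[B]={a,c}  FIRST[C]={a,c}

FIRST(A) = ["a", "c"]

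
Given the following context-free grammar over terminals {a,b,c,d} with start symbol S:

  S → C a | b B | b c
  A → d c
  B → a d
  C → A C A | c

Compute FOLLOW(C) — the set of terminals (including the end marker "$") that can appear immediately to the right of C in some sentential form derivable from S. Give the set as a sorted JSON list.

FIRST iteration:
pass 1:
  A via A→d c: +{d}
  B via B→a d: +{a}
  C via C→A C A: +{d}
  C via C→c: +{c}
  S via S→C a: +{c,d}
  S via S→b B: +{b}
  S: {b,c,d}  A: {d}  B: {a}  C: {c,d}
pass 2: (stable)
  S: {b,c,d}  A: {d}  B: {a}  C: {c,d}

FOLLOW sets:
seed FOLLOW(S) with $
iter 1:
  C→A C A: FOLLOW(A) ⊇ FIRST(C) = {c,d}; new: +{c,d}
  C→A C A: FOLLOW(C) ⊇ FIRST(A) = {d}; new: +{d}
  S→C a: FOLLOW(C) ⊇ FIRST(a) = {a}; new: +{a}
  S→b B: FOLLOW(B) ⊇ FOLLOW(S) ⊇ {$}; new: +{$}
  S: {$}  A: {c,d}  B: {$}  C: {a,d}
iter 2:
  C→A C A: FOLLOW(A) ⊇ FOLLOW(C) ⊇ {a,d}; new: +{a}
  S: {$}  A: {a,c,d}  B: {$}  C: {a,d}
iter 3: — fixpoint
  S: {$}  A: {a,c,d}  B: {$}  C: {a,d}

FOLLOW(C) = ["a", "d"]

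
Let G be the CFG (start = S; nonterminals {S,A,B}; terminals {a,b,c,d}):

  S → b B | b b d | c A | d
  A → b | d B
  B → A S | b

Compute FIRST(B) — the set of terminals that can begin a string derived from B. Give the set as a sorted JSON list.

FIRST sets, iterate to fixpoint:
round 1:
  A via A→b: +{b}
  A via A→d B: +{d}
  B via B→A S: +{b,d}
  S via S→b B: +{b}
  S via S→c A: +{c}
  S via S→d: +{d}
  S: {b,c,d}  A: {b,d}  B: {b,d}
round 2: — fixpoint
  S: {b,c,d}  A: {b,d}  B: {b,d}

FIRST(B) = ["b", "d"]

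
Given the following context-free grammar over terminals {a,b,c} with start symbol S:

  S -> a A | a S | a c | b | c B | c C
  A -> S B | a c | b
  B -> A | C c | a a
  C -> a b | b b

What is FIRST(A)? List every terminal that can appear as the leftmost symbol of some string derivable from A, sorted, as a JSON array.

FIRST sets, iterate to fixpoint:
[1]
  A via A→a c: +{a}
  A via A→b: +{b}
  B via B→A: +{a,b}
  C via C→a b: +{a}
  C via C→b b: +{b}
  S via S→a A: +{a}
  S via S→b: +{b}
  S via S→c B: +{c}
  FIRST(S)={a,b,c}  FIRST(A)={a,b}  FIRST(B)={a,b}  FIRST(C)={a,b}
[2]
  A via A→S B: +{c}
  B via B→A: +{c}
  FIRST(S)={a,b,c}  FIRST(A)={a,b,c}  FIRST(B)={a,b,c}  FIRST(C)={a,b}
[3] done
  FIRST(S)={a,b,c}  FIRST(A)={a,b,c}  FIRST(B)={a,b,c}  FIRST(C)={a,b}

FIRST(A) = ["a", "b", "c"]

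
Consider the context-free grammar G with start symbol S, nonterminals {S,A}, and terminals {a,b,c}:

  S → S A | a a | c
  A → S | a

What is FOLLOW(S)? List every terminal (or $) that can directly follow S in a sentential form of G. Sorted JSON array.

Compute FIRST by fixpoint:
round 1:
  A via A→a: +{a}
  S via S→a a: +{a}
  S via S→c: +{c}
  FIRST[S]={a,c}  FIRST[A]={a}
round 2:
  A via A→S: +{c}
  FIRST[S]={a,c}  FIRST[A]={a,c}
round 3: done
  FIRST[S]={a,c}  FIRST[A]={a,c}

Compute FOLLOW by fixpoint:
FOLLOW(S) := {$}
iter 1:
  S→S A: FOLLOW(S) ⊇ FIRST(A) = {a,c}; new: +{a,c}
  S→S A: FOLLOW(A) ⊇ FOLLOW(S) ⊇ {$,a,c}; new: +{$,a,c}
  FOLLOW(S)={$,a,c}  FOLLOW(A)={$,a,c}
iter 2: (no change)
  FOLLOW(S)={$,a,c}  FOLLOW(A)={$,a,c}

FOLLOW(S) = ["$", "a", "c"]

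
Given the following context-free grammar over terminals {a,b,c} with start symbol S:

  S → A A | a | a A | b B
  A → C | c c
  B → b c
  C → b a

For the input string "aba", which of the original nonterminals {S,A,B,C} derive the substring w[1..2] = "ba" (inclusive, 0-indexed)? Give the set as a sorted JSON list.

CNF form of G:
  S -> A A | T0 B | T1 A | a
  A -> T0 T1 | T2 T2
  B -> T0 T2
  C -> T0 T1
  T0 -> b
  T1 -> a
  T2 -> c

CYK table (by increasing span) (cells [i..j] with 1 ≤ i ≤ j ≤ 2 only):
  [1..1]={T0}  "b"  orig:{}
  [2..2]={S,T1}  "a"  orig:{S}
  [1..2]={A,C}  "ba"

Original NTs in T[1,2] deriving "ba": ["A", "C"]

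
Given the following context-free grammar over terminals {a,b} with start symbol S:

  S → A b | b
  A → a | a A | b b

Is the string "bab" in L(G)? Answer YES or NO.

CNF form of G:
  S -> A T1 | b
  A -> T0 A | T1 T1 | a
  T0 -> a
  T1 -> b

CYK fill:
  cell(0,0) b: {S,T1}  orig:{S}
  cell(1,1) a: {A,T0}  orig:{A}
  cell(2,2) b: {S,T1}  orig:{S}
  cell(0,1) ba: ∅
  cell(1,2) ab: {S}
  cell(0,2) bab: ∅

S ∉ T[0,2] ⇒ NO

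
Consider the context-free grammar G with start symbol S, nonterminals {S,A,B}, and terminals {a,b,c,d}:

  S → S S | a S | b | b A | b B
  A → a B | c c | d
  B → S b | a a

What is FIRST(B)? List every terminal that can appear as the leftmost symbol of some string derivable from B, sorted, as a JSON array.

FIRST sets, iterate to fixpoint:
pass 1:
  A via A→a B: +{a}
  A via A→c c: +{c}
  A via A→d: +{d}
  B via B→a a: +{a}
  S via S→a S: +{a}
  S via S→b: +{b}
  S: {a,b}  A: {a,c,d}  B: {a}
pass 2:
  B via B→S b: +{b}
  S: {a,b}  A: {a,c,d}  B: {a,b}
pass 3: done
  S: {a,b}  A: {a,c,d}  B: {a,b}

FIRST(B) = ["a", "b"]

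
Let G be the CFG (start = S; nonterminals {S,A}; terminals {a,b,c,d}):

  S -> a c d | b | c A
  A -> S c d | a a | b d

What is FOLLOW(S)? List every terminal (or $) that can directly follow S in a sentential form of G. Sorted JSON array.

FIRST sets, iterate to fixpoint:
round 1:
  A via A→a a: +{a}
  A via A→b d: +{b}
  S via S→a c d: +{a}
  S via S→b: +{b}
  S via S→c A: +{c}
  S: {a,b,c}  A: {a,b}
round 2:
  A via A→S c d: +{c}
  S: {a,b,c}  A: {a,b,c}
round 3: done
  S: {a,b,c}  A: {a,b,c}

Compute FOLLOW by fixpoint:
FOLLOW(S) := {$}
iter 1:
  A→S c d: FOLLOW(S) ⊇ FIRST(c) = {c}; new: +{c}
  S→c A: FOLLOW(A) ⊇ FOLLOW(S) ⊇ {$,c}; new: +{$,c}
  FOLLOW[S]={$,c}  FOLLOW[A]={$,c}
iter 2: (no change)
  FOLLOW[S]={$,c}  FOLLOW[A]={$,c}

FOLLOW(S) = ["$", "c"]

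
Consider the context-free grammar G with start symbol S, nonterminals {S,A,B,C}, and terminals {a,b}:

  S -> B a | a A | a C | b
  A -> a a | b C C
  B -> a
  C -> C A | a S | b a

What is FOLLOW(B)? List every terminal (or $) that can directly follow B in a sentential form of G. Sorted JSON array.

FIRST sets, iterate to fixpoint:
pass 1:
  A via A→a a: +{a}
  A via A→b C C: +{b}
  B via B→a: +{a}
  C via C→a S: +{a}
  C via C→b a: +{b}
  S via S→B a: +{a}
  S via S→b: +{b}
  FIRST[S]={a,b}  FIRST[A]={a,b}  FIRST[B]={a}  FIRST[C]={a,b}
pass 2: — fixpoint
  FIRST[S]={a,b}  FIRST[A]={a,b}  FIRST[B]={a}  FIRST[C]={a,b}

Compute FOLLOW by fixpoint:
seed FOLLOW(S) with $
round 1:
  A→b C C: FOLLOW(C) ⊇ FIRST(C) = {a,b}; new: +{a,b}
  C→C A: FOLLOW(A) ⊇ FOLLOW(C) ⊇ {a,b}; new: +{a,b}
  C→a S: FOLLOW(S) ⊇ FOLLOW(C) ⊇ {a,b}; new: +{a,b}
  S→B a: FOLLOW(B) ⊇ FIRST(a) = {a}; new: +{a}
  S→a A: FOLLOW(A) ⊇ FOLLOW(S) ⊇ {$,a,b}; new: +{$}
  S→a C: FOLLOW(C) ⊇ FOLLOW(S) ⊇ {$,a,b}; new: +{$}
  FOLLOW[S]={$,a,b}  FOLLOW[A]={$,a,b}  FOLLOW[B]={a}  FOLLOW[C]={$,a,b}
round 2: (no change)
  FOLLOW[S]={$,a,b}  FOLLOW[A]={$,a,b}  FOLLOW[B]={a}  FOLLOW[C]={$,a,b}

FOLLOW(B) = ["a"]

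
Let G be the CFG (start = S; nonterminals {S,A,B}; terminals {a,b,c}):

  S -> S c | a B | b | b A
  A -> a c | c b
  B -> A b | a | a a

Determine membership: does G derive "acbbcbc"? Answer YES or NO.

CNF form of G:
  S -> S T1 | T0 B | T2 A | b
  A -> T0 T1 | T1 T2
  B -> A T2 | T0 T0 | a
  T0 -> a
  T1 -> c
  T2 -> b

CYK table (by increasing span):
  cell(0,0) a: {B,T0}  orig:{B}
  cell(1,1) c: {T1}  orig:{}
  cell(2,2) b: {S,T2}  orig:{S}
  cell(3,3) b: {S,T2}  orig:{S}
  cell(4,4) c: {T1}  orig:{}
  cell(5,5) b: {S,T2}  orig:{S}
  cell(6,6) c: {T1}  orig:{}
  cell(0,1) ac: {A}
  cell(1,2) cb: {A}
  cell(2,3) bb: ∅
  cell(3,4) bc: {S}
  cell(4,5) cb: {A}
  cell(5,6) bc: {S}
  cell(0,2) acb: {B}
  cell(1,3) cbb: {B}
  cell(2,4) bbc: ∅
  cell(3,5) bcb: {S}
  cell(4,6) cbc: ∅
  cell(0,3) acbb: {S}
  cell(1,4) cbbc: ∅
  cell(2,5) bbcb: ∅
  cell(3,6) bcbc: {S}
  cell(0,4) acbbc: {S}
  cell(1,5) cbbcb: ∅
  cell(2,6) bbcbc: ∅
  cell(0,5) acbbcb: ∅
  cell(1,6) cbbcbc: ∅
  cell(0,6) acbbcbc: ∅

S ∉ T[0,6] ⇒ NO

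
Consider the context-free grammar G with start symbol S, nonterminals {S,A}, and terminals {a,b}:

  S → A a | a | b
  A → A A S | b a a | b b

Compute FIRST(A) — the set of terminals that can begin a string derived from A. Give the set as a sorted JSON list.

FIRST sets, iterate to fixpoint:
pass 1:
  A via A→b a a: +{b}
  S via S→A a: +{b}
  S via S→a: +{a}
  S: {a,b}  A: {b}
pass 2: (stable)
  S: {a,b}  A: {b}

FIRST(A) = ["b"]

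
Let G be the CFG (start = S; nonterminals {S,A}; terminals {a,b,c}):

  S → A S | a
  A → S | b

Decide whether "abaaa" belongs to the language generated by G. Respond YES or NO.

CNF form of G:
  S -> A S | a
  A -> A S | a | b

CYK fill:
  cell(0,0) a: {A,S}
  cell(1,1) b: {A}
  cell(2,2) a: {A,S}
  cell(3,3) a: {A,S}
  cell(4,4) a: {A,S}
  cell(0,1) ab: ∅
  cell(1,2) ba: {A,S}
  cell(2,3) aa: {A,S}
  cell(3,4) aa: {A,S}
  cell(0,2) aba: {A,S}
  cell(1,3) baa: {A,S}
  cell(2,4) aaa: {A,S}
  cell(0,3) abaa: {A,S}
  cell(1,4) baaa: {A,S}
  cell(0,4) abaaa: {A,S}

S ∈ T[0,4] ⇒ YES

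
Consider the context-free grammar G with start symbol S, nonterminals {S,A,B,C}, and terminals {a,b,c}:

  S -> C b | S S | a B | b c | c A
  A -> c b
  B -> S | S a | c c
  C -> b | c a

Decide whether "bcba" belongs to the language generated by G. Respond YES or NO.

Convert to CNF:
  S -> C T1 | S S | T0 A | T1 T0 | T2 B
  A -> T0 T1
  B -> C T1 | S S | S T2 | T0 A | T0 T0 | T1 T0 | T2 B
  C -> T0 T2 | b
  T0 -> c
  T1 -> b
  T2 -> a

CYK table (by increasing span):
  T[0,0] 'b' = {C,T1}  orig:{C}
  T[1,1] 'c' = {T0}  orig:{}
  T[2,2] 'b' = {C,T1}  orig:{C}
  T[3,3] 'a' = {T2}  orig:{}
  T[0,1] 'bc' = {B,S}
  T[1,2] 'cb' = {A}
  T[2,3] 'ba' = ∅
  T[0,2] 'bcb' = ∅
  T[1,3] 'cba' = ∅
  T[0,3] 'bcba' = ∅

S ∉ T[0,3] ⇒ NO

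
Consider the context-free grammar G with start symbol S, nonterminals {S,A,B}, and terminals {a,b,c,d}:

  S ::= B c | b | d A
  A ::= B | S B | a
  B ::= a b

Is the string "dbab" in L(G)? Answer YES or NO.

CNF form of G:
  S -> B T2 | T3 A | b
  A -> S B | T0 T1 | a
  B -> T0 T1
  T0 -> a
  T1 -> b
  T2 -> c
  T3 -> d

CYK fill:
  cell(0,0) d: {T3}  orig:{}
  cell(1,1) b: {S,T1}  orig:{S}
  cell(2,2) a: {A,T0}  orig:{A}
  cell(3,3) b: {S,T1}  orig:{S}
  cell(0,1) db: ∅
  cell(1,2) ba: ∅
  cell(2,3) ab: {A,B}
  cell(0,2) dba: ∅
  cell(1,3) bab: {A}
  cell(0,3) dbab: {S}

S ∈ T[0,3] ⇒ YES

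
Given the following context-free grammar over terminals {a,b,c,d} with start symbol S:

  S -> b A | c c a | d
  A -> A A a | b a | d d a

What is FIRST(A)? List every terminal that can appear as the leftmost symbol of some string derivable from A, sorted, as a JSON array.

Compute FIRST by fixpoint:
round 1:
  A via A→b a: +{b}
  A via A→d d a: +{d}
  S via S→b A: +{b}
  S via S→c c a: +{c}
  S via S→d: +{d}
  FIRST(S)={b,c,d}  FIRST(A)={b,d}
round 2: (no change)
  FIRST(S)={b,c,d}  FIRST(A)={b,d}

FIRST(A) = ["b", "d"]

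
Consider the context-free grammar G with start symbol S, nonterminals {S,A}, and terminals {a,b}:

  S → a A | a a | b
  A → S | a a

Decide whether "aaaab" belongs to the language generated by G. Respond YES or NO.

Convert to CNF:
  S -> T0 A | T0 T0 | b
  A -> T0 A | T0 T0 | b
  T0 -> a

CYK table (by increasing span):
  [0..0]={T0}  "a"  orig:{}
  [1..1]={T0}  "a"  orig:{}
  [2..2]={T0}  "a"  orig:{}
  [3..3]={T0}  "a"  orig:{}
  [4..4]={A,S}  "b"
  [0..1]={A,S}  "aa"
  [1..2]={A,S}  "aa"
  [2..3]={A,S}  "aa"
  [3..4]={A,S}  "ab"
  [0..2]={A,S}  "aaa"
  [1..3]={A,S}  "aaa"
  [2..4]={A,S}  "aab"
  [0..3]={A,S}  "aaaa"
  [1..4]={A,S}  "aaab"
  [0..4]={A,S}  "aaaab"

S ∈ T[0,4] ⇒ YES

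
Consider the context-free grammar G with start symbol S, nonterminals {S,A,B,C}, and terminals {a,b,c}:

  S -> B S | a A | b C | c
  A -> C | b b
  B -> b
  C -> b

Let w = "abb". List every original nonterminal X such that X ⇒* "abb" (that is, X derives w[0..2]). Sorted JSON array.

Convert to CNF:
  S -> B S | T0 C | T1 A | c
  A -> T0 T0 | b
  B -> b
  C -> b
  T0 -> b
  T1 -> a

CYK table (by increasing span), restricted to cells inside w[0..2]:
  cell(0,0) a: {T1}  orig:{}
  cell(1,1) b: {A,B,C,T0}  orig:{A,B,C}
  cell(2,2) b: {A,B,C,T0}  orig:{A,B,C}
  cell(0,1) ab: {S}
  cell(1,2) bb: {A,S}
  cell(0,2) abb: {S}

Original NTs in T[0,2] deriving "abb": ["S"]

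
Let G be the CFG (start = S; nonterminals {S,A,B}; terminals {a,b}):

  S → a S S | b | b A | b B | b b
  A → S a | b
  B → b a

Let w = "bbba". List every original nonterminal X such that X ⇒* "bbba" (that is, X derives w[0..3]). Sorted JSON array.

Convert to CNF:
  S -> T0 X2 | T1 A | T1 B | T1 T1 | b
  A -> S T0 | b
  B -> T1 T0
  T0 -> a
  T1 -> b
  X2 -> S S

CYK table (by increasing span) (cells [i..j] with 0 ≤ i ≤ j ≤ 3 only):
  T[0,0] 'b' = {A,S,T1}  orig:{A,S}
  T[1,1] 'b' = {A,S,T1}  orig:{A,S}
  T[2,2] 'b' = {A,S,T1}  orig:{A,S}
  T[3,3] 'a' = {T0}  orig:{}
  T[0,1] 'bb' = {S,X2}  orig:{S}
  T[1,2] 'bb' = {S,X2}  orig:{S}
  T[2,3] 'ba' = {A,B}
  T[0,2] 'bbb' = {X2}  orig:{}
  T[1,3] 'bba' = {A,S}
  T[0,3] 'bbba' = {S,X2}  orig:{S}

Original NTs in T[0,3] deriving "bbba": ["S"]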